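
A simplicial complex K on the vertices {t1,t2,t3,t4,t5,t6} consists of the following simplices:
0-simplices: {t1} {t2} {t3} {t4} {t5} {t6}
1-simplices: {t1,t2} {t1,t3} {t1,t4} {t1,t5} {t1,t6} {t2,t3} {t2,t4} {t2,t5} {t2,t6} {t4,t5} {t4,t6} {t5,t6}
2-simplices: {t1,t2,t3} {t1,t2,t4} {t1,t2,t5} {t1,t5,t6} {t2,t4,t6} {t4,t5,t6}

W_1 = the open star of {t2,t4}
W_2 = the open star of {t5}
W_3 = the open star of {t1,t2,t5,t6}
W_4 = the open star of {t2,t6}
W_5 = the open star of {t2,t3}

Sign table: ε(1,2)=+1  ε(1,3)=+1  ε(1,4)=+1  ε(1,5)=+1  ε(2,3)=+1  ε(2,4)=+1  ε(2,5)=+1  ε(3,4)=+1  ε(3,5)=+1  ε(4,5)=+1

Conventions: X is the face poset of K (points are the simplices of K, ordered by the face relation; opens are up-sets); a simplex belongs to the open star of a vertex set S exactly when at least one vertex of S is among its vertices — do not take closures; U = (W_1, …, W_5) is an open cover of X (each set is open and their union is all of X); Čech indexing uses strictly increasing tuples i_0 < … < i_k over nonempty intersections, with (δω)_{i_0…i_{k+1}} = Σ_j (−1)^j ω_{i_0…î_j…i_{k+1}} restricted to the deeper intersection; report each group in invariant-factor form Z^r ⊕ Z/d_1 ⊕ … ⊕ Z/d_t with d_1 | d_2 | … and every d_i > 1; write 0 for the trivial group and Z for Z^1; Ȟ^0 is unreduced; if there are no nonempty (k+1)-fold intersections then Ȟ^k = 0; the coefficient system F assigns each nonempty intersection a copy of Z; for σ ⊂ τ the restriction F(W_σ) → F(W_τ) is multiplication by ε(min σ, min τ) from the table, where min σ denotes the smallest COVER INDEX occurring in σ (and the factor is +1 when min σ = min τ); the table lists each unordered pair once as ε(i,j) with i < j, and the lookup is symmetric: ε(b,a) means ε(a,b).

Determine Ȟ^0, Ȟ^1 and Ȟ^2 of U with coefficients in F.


Ȟ^0 = Z; Ȟ^1 = 0; Ȟ^2 = 0

nonempty overlaps:
  W1={{t2},{t4},{t1,t2},{t1,t4},{t2,t3},{t2,t4},{t2,t5},{t2,t6},{t4,t5},{t4,t6},{t1,t2,t3},{t1,t2,t4},{t1,t2,t5},{t2,t4,t6},{t4,t5,t6}} W2={{t5},{t1,t5},{t2,t5},{t4,t5},{t5,t6},{t1,t2,t5},{t1,t5,t6},{t4,t5,t6}} W3={{t1},{t2},{t5},{t6},{t1,t2},{t1,t3},{t1,t4},{t1,t5},{t1,t6},{t2,t3},{t2,t4},{t2,t5},{t2,t6},{t4,t5},{t4,t6},{t5,t6},{t1,t2,t3},{t1,t2,t4},{t1,t2,t5},{t1,t5,t6},{t2,t4,t6},{t4,t5,t6}} W4={{t2},{t6},{t1,t2},{t1,t6},{t2,t3},{t2,t4},{t2,t5},{t2,t6},{t4,t6},{t5,t6},{t1,t2,t3},{t1,t2,t4},{t1,t2,t5},{t1,t5,t6},{t2,t4,t6},{t4,t5,t6}} W5={{t2},{t3},{t1,t2},{t1,t3},{t2,t3},{t2,t4},{t2,t5},{t2,t6},{t1,t2,t3},{t1,t2,t4},{t1,t2,t5},{t2,t4,t6}}
  W12={{t2,t5},{t4,t5},{t1,t2,t5},{t4,t5,t6}} W13={{t2},{t1,t2},{t1,t4},{t2,t3},{t2,t4},{t2,t5},{t2,t6},{t4,t5},{t4,t6},{t1,t2,t3},{t1,t2,t4},{t1,t2,t5},{t2,t4,t6},{t4,t5,t6}} W14={{t2},{t1,t2},{t2,t3},{t2,t4},{t2,t5},{t2,t6},{t4,t6},{t1,t2,t3},{t1,t2,t4},{t1,t2,t5},{t2,t4,t6},{t4,t5,t6}} W15={{t2},{t1,t2},{t2,t3},{t2,t4},{t2,t5},{t2,t6},{t1,t2,t3},{t1,t2,t4},{t1,t2,t5},{t2,t4,t6}} W23={{t5},{t1,t5},{t2,t5},{t4,t5},{t5,t6},{t1,t2,t5},{t1,t5,t6},{t4,t5,t6}} W24={{t2,t5},{t5,t6},{t1,t2,t5},{t1,t5,t6},{t4,t5,t6}} W25={{t2,t5},{t1,t2,t5}} W34={{t2},{t6},{t1,t2},{t1,t6},{t2,t3},{t2,t4},{t2,t5},{t2,t6},{t4,t6},{t5,t6},{t1,t2,t3},{t1,t2,t4},{t1,t2,t5},{t1,t5,t6},{t2,t4,t6},{t4,t5,t6}} W35={{t2},{t1,t2},{t1,t3},{t2,t3},{t2,t4},{t2,t5},{t2,t6},{t1,t2,t3},{t1,t2,t4},{t1,t2,t5},{t2,t4,t6}} W45={{t2},{t1,t2},{t2,t3},{t2,t4},{t2,t5},{t2,t6},{t1,t2,t3},{t1,t2,t4},{t1,t2,t5},{t2,t4,t6}}
  W123={{t2,t5},{t4,t5},{t1,t2,t5},{t4,t5,t6}} W124={{t2,t5},{t1,t2,t5},{t4,t5,t6}} W125={{t2,t5},{t1,t2,t5}} W134={{t2},{t1,t2},{t2,t3},{t2,t4},{t2,t5},{t2,t6},{t4,t6},{t1,t2,t3},{t1,t2,t4},{t1,t2,t5},{t2,t4,t6},{t4,t5,t6}} W135={{t2},{t1,t2},{t2,t3},{t2,t4},{t2,t5},{t2,t6},{t1,t2,t3},{t1,t2,t4},{t1,t2,t5},{t2,t4,t6}} W145={{t2},{t1,t2},{t2,t3},{t2,t4},{t2,t5},{t2,t6},{t1,t2,t3},{t1,t2,t4},{t1,t2,t5},{t2,t4,t6}} W234={{t2,t5},{t5,t6},{t1,t2,t5},{t1,t5,t6},{t4,t5,t6}} W235={{t2,t5},{t1,t2,t5}} W245={{t2,t5},{t1,t2,t5}} W345={{t2},{t1,t2},{t2,t3},{t2,t4},{t2,t5},{t2,t6},{t1,t2,t3},{t1,t2,t4},{t1,t2,t5},{t2,t4,t6}}
  W1234={{t2,t5},{t1,t2,t5},{t4,t5,t6}} W1235={{t2,t5},{t1,t2,t5}} W1245={{t2,t5},{t1,t2,t5}} W1345={{t2},{t1,t2},{t2,t3},{t2,t4},{t2,t5},{t2,t6},{t1,t2,t3},{t1,t2,t4},{t1,t2,t5},{t2,t4,t6}} W2345={{t2,t5},{t1,t2,t5}}
  W12345={{t2,t5},{t1,t2,t5}}
C dims 5,10,10,5; δ0: rk 4, SNF 1^4; δ1: rk 6, SNF 1^6; δ2: rk 4, SNF 1^4
degree 0: 5−4−0 = 1 → Ȟ^0 ≅ Z
degree 1: 10−6−4 = 0 → Ȟ^1 ≅ 0
degree 2: 10−4−6 = 0 → Ȟ^2 ≅ 0


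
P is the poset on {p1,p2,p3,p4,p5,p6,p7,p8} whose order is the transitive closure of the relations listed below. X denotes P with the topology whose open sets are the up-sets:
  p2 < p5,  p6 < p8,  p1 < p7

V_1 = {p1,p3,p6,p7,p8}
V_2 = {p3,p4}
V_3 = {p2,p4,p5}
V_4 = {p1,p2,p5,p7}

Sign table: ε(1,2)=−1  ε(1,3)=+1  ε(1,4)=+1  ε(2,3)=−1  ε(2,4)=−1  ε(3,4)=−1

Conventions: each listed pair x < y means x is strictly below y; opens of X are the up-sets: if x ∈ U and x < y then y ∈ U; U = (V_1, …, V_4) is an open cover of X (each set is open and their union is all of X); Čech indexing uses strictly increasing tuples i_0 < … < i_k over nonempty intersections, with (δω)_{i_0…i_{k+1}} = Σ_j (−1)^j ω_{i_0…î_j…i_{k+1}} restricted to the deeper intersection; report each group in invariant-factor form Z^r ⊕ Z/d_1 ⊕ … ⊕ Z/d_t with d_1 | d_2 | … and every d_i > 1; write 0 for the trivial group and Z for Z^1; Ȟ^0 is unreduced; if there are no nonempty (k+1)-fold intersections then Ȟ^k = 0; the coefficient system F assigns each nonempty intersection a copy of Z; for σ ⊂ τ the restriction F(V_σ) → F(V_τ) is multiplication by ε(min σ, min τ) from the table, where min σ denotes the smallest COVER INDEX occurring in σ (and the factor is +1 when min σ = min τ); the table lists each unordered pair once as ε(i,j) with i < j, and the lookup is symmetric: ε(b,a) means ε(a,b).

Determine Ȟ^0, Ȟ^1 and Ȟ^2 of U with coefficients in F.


nerve simplices:
  V12={p3} V14={p1,p7} V23={p4} V34={p2,p5}
C dims 4,4; δ0: rk 4, SNF 1^3·2
degree 0: 4−4−0 = 0 → Ȟ^0 ≅ 0
degree 1: 4−0−4 = 0 plus torsion [2] → Ȟ^1 ≅ Z/2
degree 2: 0−0−0 = 0 → Ȟ^2 ≅ 0

Ȟ^0(U;F) ≅ 0, Ȟ^1(U;F) ≅ Z/2, Ȟ^2(U;F) ≅ 0


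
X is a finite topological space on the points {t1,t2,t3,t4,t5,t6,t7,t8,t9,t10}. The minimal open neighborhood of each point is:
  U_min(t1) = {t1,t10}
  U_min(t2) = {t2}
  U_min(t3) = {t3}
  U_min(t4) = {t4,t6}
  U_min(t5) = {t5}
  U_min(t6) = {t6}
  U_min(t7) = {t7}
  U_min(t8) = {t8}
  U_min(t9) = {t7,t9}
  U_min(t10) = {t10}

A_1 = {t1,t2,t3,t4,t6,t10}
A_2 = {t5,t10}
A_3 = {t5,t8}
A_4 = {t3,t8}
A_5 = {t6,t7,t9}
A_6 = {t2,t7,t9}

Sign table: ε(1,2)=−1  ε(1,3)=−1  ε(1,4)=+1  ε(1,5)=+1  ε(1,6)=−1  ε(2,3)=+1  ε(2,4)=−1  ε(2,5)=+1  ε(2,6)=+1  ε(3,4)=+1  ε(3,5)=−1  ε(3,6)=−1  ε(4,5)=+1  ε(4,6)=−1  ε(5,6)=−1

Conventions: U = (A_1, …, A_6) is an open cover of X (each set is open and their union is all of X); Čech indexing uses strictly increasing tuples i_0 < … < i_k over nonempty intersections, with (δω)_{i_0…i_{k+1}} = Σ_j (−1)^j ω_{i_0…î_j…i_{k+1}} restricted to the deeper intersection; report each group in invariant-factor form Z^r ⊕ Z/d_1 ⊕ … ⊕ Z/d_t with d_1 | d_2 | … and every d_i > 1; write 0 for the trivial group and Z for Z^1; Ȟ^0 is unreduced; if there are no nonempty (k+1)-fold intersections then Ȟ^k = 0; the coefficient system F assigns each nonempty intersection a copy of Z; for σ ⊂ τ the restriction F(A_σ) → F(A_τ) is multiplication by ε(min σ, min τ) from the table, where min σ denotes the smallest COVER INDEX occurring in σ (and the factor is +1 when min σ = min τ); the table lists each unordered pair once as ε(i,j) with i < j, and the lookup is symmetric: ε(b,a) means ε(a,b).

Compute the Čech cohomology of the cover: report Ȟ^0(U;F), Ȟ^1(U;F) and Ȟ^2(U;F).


Ȟ^0 = 0,  Ȟ^1 = Z ⊕ Z/2,  Ȟ^2 = 0

intersection data:
  A12={t10} A14={t3} A15={t6} A16={t2} A23={t5} A34={t8} A56={t7,t9}
C dims 6,7; δ0: rk 6, SNF 1^5·2
Ȟ^0 = (6 − 6) − 0 = 0, so Ȟ^0 ≅ 0
Ȟ^1 = (7 − 0) − 6 = 1 plus torsion [2], so Ȟ^1 ≅ Z ⊕ Z/2
Ȟ^2 = (0 − 0) − 0 = 0, so Ȟ^2 ≅ 0


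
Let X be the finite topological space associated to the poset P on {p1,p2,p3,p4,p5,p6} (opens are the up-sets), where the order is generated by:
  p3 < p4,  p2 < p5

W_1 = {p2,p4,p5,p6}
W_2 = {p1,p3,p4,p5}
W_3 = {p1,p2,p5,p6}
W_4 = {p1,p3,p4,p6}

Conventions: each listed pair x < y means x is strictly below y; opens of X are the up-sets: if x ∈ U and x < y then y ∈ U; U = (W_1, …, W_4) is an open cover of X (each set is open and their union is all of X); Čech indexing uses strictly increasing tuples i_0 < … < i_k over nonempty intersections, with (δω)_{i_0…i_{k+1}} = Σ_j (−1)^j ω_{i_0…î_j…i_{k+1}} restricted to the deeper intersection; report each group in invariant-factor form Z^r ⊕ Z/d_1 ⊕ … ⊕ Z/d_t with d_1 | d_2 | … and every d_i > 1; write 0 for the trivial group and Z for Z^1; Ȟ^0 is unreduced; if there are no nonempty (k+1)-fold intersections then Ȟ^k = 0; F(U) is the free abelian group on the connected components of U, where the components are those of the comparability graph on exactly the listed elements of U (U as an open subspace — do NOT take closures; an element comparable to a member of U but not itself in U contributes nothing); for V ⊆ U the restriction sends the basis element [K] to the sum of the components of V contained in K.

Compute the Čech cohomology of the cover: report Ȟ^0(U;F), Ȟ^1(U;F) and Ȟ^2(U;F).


nonempty intersections:
  W12={p4,p5} W13={p2,p5,p6} W14={p4,p6} W23={p1,p5} W24={p1,p3,p4} W34={p1,p6}
  W123={p5} W124={p4} W134={p6} W234={p1}
components per intersection:
  W1: {p2,p5} {p4} {p6}
  W2: {p1} {p3,p4} {p5}
  W3: {p1} {p2,p5} {p6}
  W4: {p1} {p3,p4} {p6}
  W12: {p4} {p5}
  W13: {p2,p5} {p6}
  W14: {p4} {p6}
  W23: {p1} {p5}
  W24: {p1} {p3,p4}
  W34: {p1} {p6}
  W123: {p5}
  W124: {p4}
  W134: {p6}
  W234: {p1}
C dims 12,12,4; δ0: rk 8, SNF 1^8; δ1: rk 4, SNF 1^4
Ȟ^0: (12−8)−0=4 ⇒ Z^4
Ȟ^1: (12−4)−8=0 ⇒ 0
Ȟ^2: (4−0)−4=0 ⇒ 0

Ȟ^0 = Z^4,  Ȟ^1 = 0,  Ȟ^2 = 0


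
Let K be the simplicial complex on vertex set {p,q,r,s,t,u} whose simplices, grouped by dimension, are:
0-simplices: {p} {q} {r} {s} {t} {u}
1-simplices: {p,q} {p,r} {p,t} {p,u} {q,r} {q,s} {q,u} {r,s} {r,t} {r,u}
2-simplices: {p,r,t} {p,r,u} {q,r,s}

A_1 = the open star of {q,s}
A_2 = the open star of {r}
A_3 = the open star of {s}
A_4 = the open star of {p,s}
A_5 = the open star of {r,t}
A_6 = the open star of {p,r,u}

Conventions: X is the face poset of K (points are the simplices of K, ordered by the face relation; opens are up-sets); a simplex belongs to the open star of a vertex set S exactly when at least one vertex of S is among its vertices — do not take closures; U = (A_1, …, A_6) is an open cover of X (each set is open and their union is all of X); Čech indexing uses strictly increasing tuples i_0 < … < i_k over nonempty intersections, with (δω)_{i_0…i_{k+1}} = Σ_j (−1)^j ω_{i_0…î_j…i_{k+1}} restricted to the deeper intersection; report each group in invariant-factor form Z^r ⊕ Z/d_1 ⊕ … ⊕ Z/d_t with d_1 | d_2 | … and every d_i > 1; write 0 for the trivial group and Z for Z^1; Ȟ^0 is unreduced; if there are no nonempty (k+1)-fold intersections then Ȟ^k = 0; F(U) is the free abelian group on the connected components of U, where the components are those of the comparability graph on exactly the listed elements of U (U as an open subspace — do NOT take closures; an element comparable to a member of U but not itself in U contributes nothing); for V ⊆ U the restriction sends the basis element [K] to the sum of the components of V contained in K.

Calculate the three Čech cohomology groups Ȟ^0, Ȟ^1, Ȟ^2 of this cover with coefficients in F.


nerve of the cover:
  A1={{q},{s},{p,q},{q,r},{q,s},{q,u},{r,s},{q,r,s}} A2={{r},{p,r},{q,r},{r,s},{r,t},{r,u},{p,r,t},{p,r,u},{q,r,s}} A3={{s},{q,s},{r,s},{q,r,s}} A4={{p},{s},{p,q},{p,r},{p,t},{p,u},{q,s},{r,s},{p,r,t},{p,r,u},{q,r,s}} A5={{r},{t},{p,r},{p,t},{q,r},{r,s},{r,t},{r,u},{p,r,t},{p,r,u},{q,r,s}} A6={{p},{r},{u},{p,q},{p,r},{p,t},{p,u},{q,r},{q,u},{r,s},{r,t},{r,u},{p,r,t},{p,r,u},{q,r,s}}
  A12={{q,r},{r,s},{q,r,s}} A13={{s},{q,s},{r,s},{q,r,s}} A14={{s},{p,q},{q,s},{r,s},{q,r,s}} A15={{q,r},{r,s},{q,r,s}} A16={{p,q},{q,r},{q,u},{r,s},{q,r,s}} A23={{r,s},{q,r,s}} A24={{p,r},{r,s},{p,r,t},{p,r,u},{q,r,s}} A25={{r},{p,r},{q,r},{r,s},{r,t},{r,u},{p,r,t},{p,r,u},{q,r,s}} A26={{r},{p,r},{q,r},{r,s},{r,t},{r,u},{p,r,t},{p,r,u},{q,r,s}} A34={{s},{q,s},{r,s},{q,r,s}} A35={{r,s},{q,r,s}} A36={{r,s},{q,r,s}} A45={{p,r},{p,t},{r,s},{p,r,t},{p,r,u},{q,r,s}} A46={{p},{p,q},{p,r},{p,t},{p,u},{r,s},{p,r,t},{p,r,u},{q,r,s}} A56={{r},{p,r},{p,t},{q,r},{r,s},{r,t},{r,u},{p,r,t},{p,r,u},{q,r,s}}
  A123={{r,s},{q,r,s}} A124={{r,s},{q,r,s}} A125={{q,r},{r,s},{q,r,s}} A126={{q,r},{r,s},{q,r,s}} A134={{s},{q,s},{r,s},{q,r,s}} A135={{r,s},{q,r,s}} A136={{r,s},{q,r,s}} A145={{r,s},{q,r,s}} A146={{p,q},{r,s},{q,r,s}} A156={{q,r},{r,s},{q,r,s}} A234={{r,s},{q,r,s}} A235={{r,s},{q,r,s}} A236={{r,s},{q,r,s}} A245={{p,r},{r,s},{p,r,t},{p,r,u},{q,r,s}} A246={{p,r},{r,s},{p,r,t},{p,r,u},{q,r,s}} A256={{r},{p,r},{q,r},{r,s},{r,t},{r,u},{p,r,t},{p,r,u},{q,r,s}} A345={{r,s},{q,r,s}} A346={{r,s},{q,r,s}} A356={{r,s},{q,r,s}} A456={{p,r},{p,t},{r,s},{p,r,t},{p,r,u},{q,r,s}}
  A1234={{r,s},{q,r,s}} A1235={{r,s},{q,r,s}} A1236={{r,s},{q,r,s}} A1245={{r,s},{q,r,s}} A1246={{r,s},{q,r,s}} A1256={{q,r},{r,s},{q,r,s}} A1345={{r,s},{q,r,s}} A1346={{r,s},{q,r,s}} A1356={{r,s},{q,r,s}} A1456={{r,s},{q,r,s}} A2345={{r,s},{q,r,s}} A2346={{r,s},{q,r,s}} A2356={{r,s},{q,r,s}} A2456={{p,r},{r,s},{p,r,t},{p,r,u},{q,r,s}} A3456={{r,s},{q,r,s}}
  A12345={{r,s},{q,r,s}} A12346={{r,s},{q,r,s}} A12356={{r,s},{q,r,s}} A12456={{r,s},{q,r,s}} A13456={{r,s},{q,r,s}} A23456={{r,s},{q,r,s}}
  A123456={{r,s},{q,r,s}}
components per intersection:
  A1: {{q},{s},{p,q},{q,r},{q,s},{q,u},{r,s},{q,r,s}}
  A2: {{r},{p,r},{q,r},{r,s},{r,t},{r,u},{p,r,t},{p,r,u},{q,r,s}}
  A3: {{s},{q,s},{r,s},{q,r,s}}
  A4: {{p},{p,q},{p,r},{p,t},{p,u},{p,r,t},{p,r,u}} {{s},{q,s},{r,s},{q,r,s}}
  A5: {{r},{t},{p,r},{p,t},{q,r},{r,s},{r,t},{r,u},{p,r,t},{p,r,u},{q,r,s}}
  A6: {{p},{r},{u},{p,q},{p,r},{p,t},{p,u},{q,r},{q,u},{r,s},{r,t},{r,u},{p,r,t},{p,r,u},{q,r,s}}
  A12: {{q,r},{r,s},{q,r,s}}
  A13: {{s},{q,s},{r,s},{q,r,s}}
  A14: {{s},{q,s},{r,s},{q,r,s}} {{p,q}}
  A15: {{q,r},{r,s},{q,r,s}}
  A16: {{p,q}} {{q,r},{r,s},{q,r,s}} {{q,u}}
  A23: {{r,s},{q,r,s}}
  A24: {{p,r},{p,r,t},{p,r,u}} {{r,s},{q,r,s}}
  A25: {{r},{p,r},{q,r},{r,s},{r,t},{r,u},{p,r,t},{p,r,u},{q,r,s}}
  A26: {{r},{p,r},{q,r},{r,s},{r,t},{r,u},{p,r,t},{p,r,u},{q,r,s}}
  A34: {{s},{q,s},{r,s},{q,r,s}}
  A35: {{r,s},{q,r,s}}
  A36: {{r,s},{q,r,s}}
  A45: {{p,r},{p,t},{p,r,t},{p,r,u}} {{r,s},{q,r,s}}
  A46: {{p},{p,q},{p,r},{p,t},{p,u},{p,r,t},{p,r,u}} {{r,s},{q,r,s}}
  A56: {{r},{p,r},{p,t},{q,r},{r,s},{r,t},{r,u},{p,r,t},{p,r,u},{q,r,s}}
  A123: {{r,s},{q,r,s}}
  A124: {{r,s},{q,r,s}}
  A125: {{q,r},{r,s},{q,r,s}}
  A126: {{q,r},{r,s},{q,r,s}}
  A134: {{s},{q,s},{r,s},{q,r,s}}
  A135: {{r,s},{q,r,s}}
  A136: {{r,s},{q,r,s}}
  A145: {{r,s},{q,r,s}}
  A146: {{p,q}} {{r,s},{q,r,s}}
  A156: {{q,r},{r,s},{q,r,s}}
  A234: {{r,s},{q,r,s}}
  A235: {{r,s},{q,r,s}}
  A236: {{r,s},{q,r,s}}
  A245: {{p,r},{p,r,t},{p,r,u}} {{r,s},{q,r,s}}
  A246: {{p,r},{p,r,t},{p,r,u}} {{r,s},{q,r,s}}
  A256: {{r},{p,r},{q,r},{r,s},{r,t},{r,u},{p,r,t},{p,r,u},{q,r,s}}
  A345: {{r,s},{q,r,s}}
  A346: {{r,s},{q,r,s}}
  A356: {{r,s},{q,r,s}}
  A456: {{p,r},{p,t},{p,r,t},{p,r,u}} {{r,s},{q,r,s}}
  A1234: {{r,s},{q,r,s}}
  A1235: {{r,s},{q,r,s}}
  A1236: {{r,s},{q,r,s}}
  A1245: {{r,s},{q,r,s}}
  A1246: {{r,s},{q,r,s}}
  A1256: {{q,r},{r,s},{q,r,s}}
  A1345: {{r,s},{q,r,s}}
  A1346: {{r,s},{q,r,s}}
  A1356: {{r,s},{q,r,s}}
  A1456: {{r,s},{q,r,s}}
  A2345: {{r,s},{q,r,s}}
  A2346: {{r,s},{q,r,s}}
  A2356: {{r,s},{q,r,s}}
  A2456: {{p,r},{p,r,t},{p,r,u}} {{r,s},{q,r,s}}
  A3456: {{r,s},{q,r,s}}
  A12345: {{r,s},{q,r,s}}
  A12346: {{r,s},{q,r,s}}
  A12356: {{r,s},{q,r,s}}
  A12456: {{r,s},{q,r,s}}
  A13456: {{r,s},{q,r,s}}
  A23456: {{r,s},{q,r,s}}
  A123456: {{r,s},{q,r,s}}
C dims 7,21,24,16; δ0: rk 6, SNF 1^6; δ1: rk 13, SNF 1^13; δ2: rk 11, SNF 1^11
Ȟ^0 = (7 − 6) − 0 = 1, so Ȟ^0 ≅ Z
Ȟ^1 = (21 − 13) − 6 = 2, so Ȟ^1 ≅ Z^2
Ȟ^2 = (24 − 11) − 13 = 0, so Ȟ^2 ≅ 0

Ȟ^0 = Z,  Ȟ^1 = Z^2,  Ȟ^2 = 0


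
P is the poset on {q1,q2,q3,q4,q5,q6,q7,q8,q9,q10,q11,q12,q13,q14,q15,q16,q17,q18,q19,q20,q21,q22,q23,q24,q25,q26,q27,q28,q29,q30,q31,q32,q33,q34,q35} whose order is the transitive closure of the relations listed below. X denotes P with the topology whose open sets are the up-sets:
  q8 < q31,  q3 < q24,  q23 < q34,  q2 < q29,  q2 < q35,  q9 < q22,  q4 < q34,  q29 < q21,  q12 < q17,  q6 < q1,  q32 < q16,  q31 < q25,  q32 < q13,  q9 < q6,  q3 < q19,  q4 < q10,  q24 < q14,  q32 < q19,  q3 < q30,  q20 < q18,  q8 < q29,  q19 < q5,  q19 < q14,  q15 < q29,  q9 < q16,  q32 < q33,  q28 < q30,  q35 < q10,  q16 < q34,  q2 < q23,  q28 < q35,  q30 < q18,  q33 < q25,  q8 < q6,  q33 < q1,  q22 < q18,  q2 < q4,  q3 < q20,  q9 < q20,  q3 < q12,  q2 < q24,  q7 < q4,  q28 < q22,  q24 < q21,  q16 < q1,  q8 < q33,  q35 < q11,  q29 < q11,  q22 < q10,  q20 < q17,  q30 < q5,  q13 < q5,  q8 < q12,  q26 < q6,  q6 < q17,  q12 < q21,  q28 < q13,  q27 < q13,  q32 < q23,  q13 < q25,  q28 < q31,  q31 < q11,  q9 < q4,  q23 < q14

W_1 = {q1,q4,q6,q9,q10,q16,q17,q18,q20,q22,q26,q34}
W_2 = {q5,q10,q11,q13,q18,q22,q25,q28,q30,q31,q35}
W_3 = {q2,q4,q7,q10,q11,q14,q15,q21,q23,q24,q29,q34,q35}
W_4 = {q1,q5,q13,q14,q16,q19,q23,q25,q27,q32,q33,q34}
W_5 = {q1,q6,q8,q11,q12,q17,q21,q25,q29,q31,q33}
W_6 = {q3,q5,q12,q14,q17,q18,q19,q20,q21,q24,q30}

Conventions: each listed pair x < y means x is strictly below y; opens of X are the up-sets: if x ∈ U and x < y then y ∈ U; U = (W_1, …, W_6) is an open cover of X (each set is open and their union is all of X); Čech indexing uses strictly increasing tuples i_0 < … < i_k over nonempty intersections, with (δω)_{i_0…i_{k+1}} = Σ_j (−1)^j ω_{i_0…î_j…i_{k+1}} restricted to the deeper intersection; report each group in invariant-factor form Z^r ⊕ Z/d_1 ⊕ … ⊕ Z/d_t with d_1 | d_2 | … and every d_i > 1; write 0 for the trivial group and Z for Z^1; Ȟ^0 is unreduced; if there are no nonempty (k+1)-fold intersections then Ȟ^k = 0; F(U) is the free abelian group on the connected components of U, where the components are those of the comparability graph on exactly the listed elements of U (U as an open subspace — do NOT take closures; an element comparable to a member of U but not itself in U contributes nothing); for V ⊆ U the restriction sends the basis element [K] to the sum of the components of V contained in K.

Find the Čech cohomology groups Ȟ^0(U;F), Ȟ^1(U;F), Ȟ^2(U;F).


nerve of the cover:
  W12={q10,q18,q22} W13={q4,q10,q34} W14={q1,q16,q34} W15={q1,q6,q17} W16={q17,q18,q20} W23={q10,q11,q35} W24={q5,q13,q25} W25={q11,q25,q31} W26={q5,q18,q30} W34={q14,q23,q34} W35={q11,q21,q29} W36={q14,q21,q24} W45={q1,q25,q33} W46={q5,q14,q19} W56={q12,q17,q21}
  W123={q10} W126={q18} W134={q34} W145={q1} W156={q17} W235={q11} W245={q25} W246={q5} W346={q14} W356={q21}
components per intersection:
  W1: {q1,q4,q6,q9,q10,q16,q17,q18,q20,q22,q26,q34}
  W2: {q5,q10,q11,q13,q18,q22,q25,q28,q30,q31,q35}
  W3: {q2,q4,q7,q10,q11,q14,q15,q21,q23,q24,q29,q34,q35}
  W4: {q1,q5,q13,q14,q16,q19,q23,q25,q27,q32,q33,q34}
  W5: {q1,q6,q8,q11,q12,q17,q21,q25,q29,q31,q33}
  W6: {q3,q5,q12,q14,q17,q18,q19,q20,q21,q24,q30}
  W12: {q10,q18,q22}
  W13: {q4,q10,q34}
  W14: {q1,q16,q34}
  W15: {q1,q6,q17}
  W16: {q17,q18,q20}
  W23: {q10,q11,q35}
  W24: {q5,q13,q25}
  W25: {q11,q25,q31}
  W26: {q5,q18,q30}
  W34: {q14,q23,q34}
  W35: {q11,q21,q29}
  W36: {q14,q21,q24}
  W45: {q1,q25,q33}
  W46: {q5,q14,q19}
  W56: {q12,q17,q21}
  W123: {q10}
  W126: {q18}
  W134: {q34}
  W145: {q1}
  W156: {q17}
  W235: {q11}
  W245: {q25}
  W246: {q5}
  W346: {q14}
  W356: {q21}
C dims 6,15,10; δ0: rk 5, SNF 1^5; δ1: rk 10, SNF 1^9·2
Ȟ^0 = (6 − 5) − 0 = 1, so Ȟ^0 ≅ Z
Ȟ^1 = (15 − 10) − 5 = 0, so Ȟ^1 ≅ 0
Ȟ^2 = (10 − 0) − 10 = 0 plus torsion [2], so Ȟ^2 ≅ Z/2

Ȟ^0 = Z,  Ȟ^1 = 0,  Ȟ^2 = Z/2


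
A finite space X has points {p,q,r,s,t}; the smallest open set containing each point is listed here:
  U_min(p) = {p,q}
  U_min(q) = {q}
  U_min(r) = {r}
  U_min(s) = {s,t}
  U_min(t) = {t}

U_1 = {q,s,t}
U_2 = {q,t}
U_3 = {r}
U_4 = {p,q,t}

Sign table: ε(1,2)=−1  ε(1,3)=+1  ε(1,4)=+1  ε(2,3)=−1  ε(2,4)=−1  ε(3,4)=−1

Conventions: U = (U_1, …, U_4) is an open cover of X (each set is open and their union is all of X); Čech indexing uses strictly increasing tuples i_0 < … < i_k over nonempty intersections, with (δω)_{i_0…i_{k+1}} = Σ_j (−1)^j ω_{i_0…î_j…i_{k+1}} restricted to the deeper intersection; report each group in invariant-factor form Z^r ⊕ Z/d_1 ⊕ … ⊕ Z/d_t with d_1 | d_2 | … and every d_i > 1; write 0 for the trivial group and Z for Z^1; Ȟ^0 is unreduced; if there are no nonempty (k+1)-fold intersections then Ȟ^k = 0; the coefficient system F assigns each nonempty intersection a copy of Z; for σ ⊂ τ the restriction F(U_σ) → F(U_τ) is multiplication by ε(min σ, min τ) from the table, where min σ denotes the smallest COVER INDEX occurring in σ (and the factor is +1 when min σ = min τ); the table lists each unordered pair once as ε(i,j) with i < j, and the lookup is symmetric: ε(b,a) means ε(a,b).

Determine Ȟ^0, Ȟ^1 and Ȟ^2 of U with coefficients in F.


nonempty intersections:
  U12={q,t} U14={q,t} U24={q,t}
  U124={q,t}
C dims 4,3,1; δ0: rk 2, SNF 1^2; δ1: rk 1, SNF 1^1
Ȟ^0: (4−2)−0=2 ⇒ Z^2
Ȟ^1: (3−1)−2=0 ⇒ 0
Ȟ^2: (1−0)−1=0 ⇒ 0

Ȟ^0 ≅ Z^2,  Ȟ^1 ≅ 0,  Ȟ^2 ≅ 0


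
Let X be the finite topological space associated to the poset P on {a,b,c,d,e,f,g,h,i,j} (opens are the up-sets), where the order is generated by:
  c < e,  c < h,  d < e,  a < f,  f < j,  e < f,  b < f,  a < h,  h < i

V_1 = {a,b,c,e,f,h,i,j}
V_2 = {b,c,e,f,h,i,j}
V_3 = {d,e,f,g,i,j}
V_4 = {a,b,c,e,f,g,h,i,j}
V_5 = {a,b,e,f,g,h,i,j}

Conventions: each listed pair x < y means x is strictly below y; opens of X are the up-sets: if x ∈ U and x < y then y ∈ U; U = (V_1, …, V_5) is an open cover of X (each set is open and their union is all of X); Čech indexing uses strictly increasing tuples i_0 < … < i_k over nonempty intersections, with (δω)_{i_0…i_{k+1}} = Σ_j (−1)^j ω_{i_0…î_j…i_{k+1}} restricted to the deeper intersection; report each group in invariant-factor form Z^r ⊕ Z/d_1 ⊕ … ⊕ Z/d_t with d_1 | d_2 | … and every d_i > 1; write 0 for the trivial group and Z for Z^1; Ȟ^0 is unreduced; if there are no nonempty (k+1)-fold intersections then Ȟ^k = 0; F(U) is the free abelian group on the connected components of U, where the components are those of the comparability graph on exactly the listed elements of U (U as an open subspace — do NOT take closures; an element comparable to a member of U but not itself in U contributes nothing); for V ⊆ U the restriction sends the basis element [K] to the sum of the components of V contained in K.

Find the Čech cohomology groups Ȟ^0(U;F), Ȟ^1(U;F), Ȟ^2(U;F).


Ȟ^0(U;F) ≅ Z^2, Ȟ^1(U;F) ≅ 0, Ȟ^2(U;F) ≅ 0

nonempty overlaps:
  V12={b,c,e,f,h,i,j} V13={e,f,i,j} V14={a,b,c,e,f,h,i,j} V15={a,b,e,f,h,i,j} V23={e,f,i,j} V24={b,c,e,f,h,i,j} V25={b,e,f,h,i,j} V34={e,f,g,i,j} V35={e,f,g,i,j} V45={a,b,e,f,g,h,i,j}
  V123={e,f,i,j} V124={b,c,e,f,h,i,j} V125={b,e,f,h,i,j} V134={e,f,i,j} V135={e,f,i,j} V145={a,b,e,f,h,i,j} V234={e,f,i,j} V235={e,f,i,j} V245={b,e,f,h,i,j} V345={e,f,g,i,j}
  V1234={e,f,i,j} V1235={e,f,i,j} V1245={b,e,f,h,i,j} V1345={e,f,i,j} V2345={e,f,i,j}
  V12345={e,f,i,j}
components per intersection:
  V1: {a,b,c,e,f,h,i,j}
  V2: {b,c,e,f,h,i,j}
  V3: {d,e,f,j} {g} {i}
  V4: {a,b,c,e,f,h,i,j} {g}
  V5: {a,b,e,f,h,i,j} {g}
  V12: {b,c,e,f,h,i,j}
  V13: {e,f,j} {i}
  V14: {a,b,c,e,f,h,i,j}
  V15: {a,b,e,f,h,i,j}
  V23: {e,f,j} {i}
  V24: {b,c,e,f,h,i,j}
  V25: {b,e,f,j} {h,i}
  V34: {e,f,j} {g} {i}
  V35: {e,f,j} {g} {i}
  V45: {a,b,e,f,h,i,j} {g}
  V123: {e,f,j} {i}
  V124: {b,c,e,f,h,i,j}
  V125: {b,e,f,j} {h,i}
  V134: {e,f,j} {i}
  V135: {e,f,j} {i}
  V145: {a,b,e,f,h,i,j}
  V234: {e,f,j} {i}
  V235: {e,f,j} {i}
  V245: {b,e,f,j} {h,i}
  V345: {e,f,j} {g} {i}
  V1234: {e,f,j} {i}
  V1235: {e,f,j} {i}
  V1245: {b,e,f,j} {h,i}
  V1345: {e,f,j} {i}
  V2345: {e,f,j} {i}
  V12345: {e,f,j} {i}
C dims 9,18,19,10; δ0: rk 7, SNF 1^7; δ1: rk 11, SNF 1^11; δ2: rk 8, SNF 1^8
degree 0: 9−7−0 = 2 → Ȟ^0 ≅ Z^2
degree 1: 18−11−7 = 0 → Ȟ^1 ≅ 0
degree 2: 19−8−11 = 0 → Ȟ^2 ≅ 0


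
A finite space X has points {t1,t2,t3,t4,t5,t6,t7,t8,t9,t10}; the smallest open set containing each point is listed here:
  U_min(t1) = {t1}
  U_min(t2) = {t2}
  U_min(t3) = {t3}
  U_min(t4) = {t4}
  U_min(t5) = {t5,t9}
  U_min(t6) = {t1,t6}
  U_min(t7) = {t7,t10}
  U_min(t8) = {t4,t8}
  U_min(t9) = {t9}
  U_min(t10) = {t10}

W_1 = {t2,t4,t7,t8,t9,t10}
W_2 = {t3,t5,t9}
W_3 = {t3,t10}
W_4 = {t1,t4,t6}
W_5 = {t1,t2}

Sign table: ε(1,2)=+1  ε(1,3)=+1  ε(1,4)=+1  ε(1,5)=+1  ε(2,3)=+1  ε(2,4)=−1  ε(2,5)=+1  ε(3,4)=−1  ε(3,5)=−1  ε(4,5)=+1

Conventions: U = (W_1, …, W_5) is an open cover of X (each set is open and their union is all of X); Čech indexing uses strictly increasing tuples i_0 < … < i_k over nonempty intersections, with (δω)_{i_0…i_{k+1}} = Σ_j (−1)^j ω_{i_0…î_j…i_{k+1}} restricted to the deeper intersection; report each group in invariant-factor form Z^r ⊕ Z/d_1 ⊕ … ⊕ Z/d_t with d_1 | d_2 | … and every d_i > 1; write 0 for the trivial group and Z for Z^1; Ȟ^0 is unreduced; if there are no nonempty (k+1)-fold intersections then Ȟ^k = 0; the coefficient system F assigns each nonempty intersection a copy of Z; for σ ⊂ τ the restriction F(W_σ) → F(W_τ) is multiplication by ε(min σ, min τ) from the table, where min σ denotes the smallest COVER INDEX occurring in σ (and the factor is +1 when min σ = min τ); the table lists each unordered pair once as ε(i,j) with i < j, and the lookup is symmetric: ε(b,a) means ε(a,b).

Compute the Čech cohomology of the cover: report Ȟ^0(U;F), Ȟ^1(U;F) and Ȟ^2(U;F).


nerve simplices:
  W12={t9} W13={t10} W14={t4} W15={t2} W23={t3} W45={t1}
C dims 5,6; δ0: rk 4, SNF 1^4
degree 0: 5−4−0 = 1 → Ȟ^0 ≅ Z
degree 1: 6−0−4 = 2 → Ȟ^1 ≅ Z^2
degree 2: 0−0−0 = 0 → Ȟ^2 ≅ 0

Ȟ^0 = Z; Ȟ^1 = Z^2; Ȟ^2 = 0


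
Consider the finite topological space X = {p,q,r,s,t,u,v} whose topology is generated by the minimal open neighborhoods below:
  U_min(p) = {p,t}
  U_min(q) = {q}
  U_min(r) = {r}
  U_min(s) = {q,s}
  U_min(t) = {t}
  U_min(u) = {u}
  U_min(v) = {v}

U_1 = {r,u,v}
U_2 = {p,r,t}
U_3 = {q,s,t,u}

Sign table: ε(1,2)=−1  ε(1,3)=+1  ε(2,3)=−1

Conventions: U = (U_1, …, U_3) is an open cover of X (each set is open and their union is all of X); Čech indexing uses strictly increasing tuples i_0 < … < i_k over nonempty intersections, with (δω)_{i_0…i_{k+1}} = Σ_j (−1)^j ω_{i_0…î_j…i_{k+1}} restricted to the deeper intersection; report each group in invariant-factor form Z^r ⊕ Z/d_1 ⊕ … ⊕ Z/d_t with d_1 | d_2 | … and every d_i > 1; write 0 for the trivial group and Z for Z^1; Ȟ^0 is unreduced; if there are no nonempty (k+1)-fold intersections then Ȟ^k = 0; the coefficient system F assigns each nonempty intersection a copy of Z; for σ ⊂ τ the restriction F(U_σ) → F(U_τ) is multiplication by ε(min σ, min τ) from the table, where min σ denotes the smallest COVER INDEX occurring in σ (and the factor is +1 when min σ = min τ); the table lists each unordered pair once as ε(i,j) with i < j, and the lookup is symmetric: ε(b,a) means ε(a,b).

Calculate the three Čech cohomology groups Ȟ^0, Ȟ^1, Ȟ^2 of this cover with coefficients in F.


nerve of the cover:
  U12={r} U13={u} U23={t}
C dims 3,3; δ0: rk 2, SNF 1^2
Ȟ^0 = (3 − 2) − 0 = 1, so Ȟ^0 ≅ Z
Ȟ^1 = (3 − 0) − 2 = 1, so Ȟ^1 ≅ Z
Ȟ^2 = (0 − 0) − 0 = 0, so Ȟ^2 ≅ 0

Ȟ^0 ≅ Z, Ȟ^1 ≅ Z and Ȟ^2 ≅ 0


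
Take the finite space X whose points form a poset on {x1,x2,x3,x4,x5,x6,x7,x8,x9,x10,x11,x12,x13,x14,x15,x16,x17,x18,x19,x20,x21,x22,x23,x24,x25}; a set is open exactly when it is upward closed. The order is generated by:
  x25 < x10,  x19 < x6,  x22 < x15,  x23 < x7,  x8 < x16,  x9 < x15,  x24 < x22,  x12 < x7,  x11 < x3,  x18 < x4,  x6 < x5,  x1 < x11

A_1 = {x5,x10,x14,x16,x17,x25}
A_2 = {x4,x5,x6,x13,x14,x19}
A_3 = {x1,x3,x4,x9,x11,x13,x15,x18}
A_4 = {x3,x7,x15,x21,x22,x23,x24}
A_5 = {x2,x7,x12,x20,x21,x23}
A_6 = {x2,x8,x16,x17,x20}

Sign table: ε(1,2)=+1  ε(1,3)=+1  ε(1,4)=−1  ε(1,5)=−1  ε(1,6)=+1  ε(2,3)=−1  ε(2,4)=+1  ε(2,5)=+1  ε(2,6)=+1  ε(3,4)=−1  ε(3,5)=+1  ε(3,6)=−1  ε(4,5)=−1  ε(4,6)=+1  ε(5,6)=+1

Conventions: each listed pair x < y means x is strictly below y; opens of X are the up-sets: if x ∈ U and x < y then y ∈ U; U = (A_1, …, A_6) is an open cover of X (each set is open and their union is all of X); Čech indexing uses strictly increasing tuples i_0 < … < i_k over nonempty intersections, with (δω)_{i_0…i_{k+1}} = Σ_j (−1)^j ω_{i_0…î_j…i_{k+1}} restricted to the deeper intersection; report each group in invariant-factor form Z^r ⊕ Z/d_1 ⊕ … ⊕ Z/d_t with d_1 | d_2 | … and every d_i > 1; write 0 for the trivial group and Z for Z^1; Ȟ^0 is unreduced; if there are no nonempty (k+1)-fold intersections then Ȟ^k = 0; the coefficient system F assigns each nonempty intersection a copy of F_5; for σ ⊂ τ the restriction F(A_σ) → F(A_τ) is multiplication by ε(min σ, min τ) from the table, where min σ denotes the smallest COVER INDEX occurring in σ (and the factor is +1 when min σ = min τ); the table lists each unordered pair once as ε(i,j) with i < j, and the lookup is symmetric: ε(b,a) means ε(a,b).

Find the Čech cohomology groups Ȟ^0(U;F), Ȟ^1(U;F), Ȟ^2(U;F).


nerve simplices:
  A12={x5,x14} A16={x16,x17} A23={x4,x13} A34={x3,x15} A45={x7,x21,x23} A56={x2,x20}
C dims 6,6; δ0: rk_F5 6
degree 0: 6−6−0 = 0 → Ȟ^0 ≅ 0
degree 1: 6−0−6 = 0 → Ȟ^1 ≅ 0
degree 2: 0−0−0 = 0 → Ȟ^2 ≅ 0

Ȟ^0(U;F) ≅ 0; Ȟ^1(U;F) ≅ 0; Ȟ^2(U;F) ≅ 0


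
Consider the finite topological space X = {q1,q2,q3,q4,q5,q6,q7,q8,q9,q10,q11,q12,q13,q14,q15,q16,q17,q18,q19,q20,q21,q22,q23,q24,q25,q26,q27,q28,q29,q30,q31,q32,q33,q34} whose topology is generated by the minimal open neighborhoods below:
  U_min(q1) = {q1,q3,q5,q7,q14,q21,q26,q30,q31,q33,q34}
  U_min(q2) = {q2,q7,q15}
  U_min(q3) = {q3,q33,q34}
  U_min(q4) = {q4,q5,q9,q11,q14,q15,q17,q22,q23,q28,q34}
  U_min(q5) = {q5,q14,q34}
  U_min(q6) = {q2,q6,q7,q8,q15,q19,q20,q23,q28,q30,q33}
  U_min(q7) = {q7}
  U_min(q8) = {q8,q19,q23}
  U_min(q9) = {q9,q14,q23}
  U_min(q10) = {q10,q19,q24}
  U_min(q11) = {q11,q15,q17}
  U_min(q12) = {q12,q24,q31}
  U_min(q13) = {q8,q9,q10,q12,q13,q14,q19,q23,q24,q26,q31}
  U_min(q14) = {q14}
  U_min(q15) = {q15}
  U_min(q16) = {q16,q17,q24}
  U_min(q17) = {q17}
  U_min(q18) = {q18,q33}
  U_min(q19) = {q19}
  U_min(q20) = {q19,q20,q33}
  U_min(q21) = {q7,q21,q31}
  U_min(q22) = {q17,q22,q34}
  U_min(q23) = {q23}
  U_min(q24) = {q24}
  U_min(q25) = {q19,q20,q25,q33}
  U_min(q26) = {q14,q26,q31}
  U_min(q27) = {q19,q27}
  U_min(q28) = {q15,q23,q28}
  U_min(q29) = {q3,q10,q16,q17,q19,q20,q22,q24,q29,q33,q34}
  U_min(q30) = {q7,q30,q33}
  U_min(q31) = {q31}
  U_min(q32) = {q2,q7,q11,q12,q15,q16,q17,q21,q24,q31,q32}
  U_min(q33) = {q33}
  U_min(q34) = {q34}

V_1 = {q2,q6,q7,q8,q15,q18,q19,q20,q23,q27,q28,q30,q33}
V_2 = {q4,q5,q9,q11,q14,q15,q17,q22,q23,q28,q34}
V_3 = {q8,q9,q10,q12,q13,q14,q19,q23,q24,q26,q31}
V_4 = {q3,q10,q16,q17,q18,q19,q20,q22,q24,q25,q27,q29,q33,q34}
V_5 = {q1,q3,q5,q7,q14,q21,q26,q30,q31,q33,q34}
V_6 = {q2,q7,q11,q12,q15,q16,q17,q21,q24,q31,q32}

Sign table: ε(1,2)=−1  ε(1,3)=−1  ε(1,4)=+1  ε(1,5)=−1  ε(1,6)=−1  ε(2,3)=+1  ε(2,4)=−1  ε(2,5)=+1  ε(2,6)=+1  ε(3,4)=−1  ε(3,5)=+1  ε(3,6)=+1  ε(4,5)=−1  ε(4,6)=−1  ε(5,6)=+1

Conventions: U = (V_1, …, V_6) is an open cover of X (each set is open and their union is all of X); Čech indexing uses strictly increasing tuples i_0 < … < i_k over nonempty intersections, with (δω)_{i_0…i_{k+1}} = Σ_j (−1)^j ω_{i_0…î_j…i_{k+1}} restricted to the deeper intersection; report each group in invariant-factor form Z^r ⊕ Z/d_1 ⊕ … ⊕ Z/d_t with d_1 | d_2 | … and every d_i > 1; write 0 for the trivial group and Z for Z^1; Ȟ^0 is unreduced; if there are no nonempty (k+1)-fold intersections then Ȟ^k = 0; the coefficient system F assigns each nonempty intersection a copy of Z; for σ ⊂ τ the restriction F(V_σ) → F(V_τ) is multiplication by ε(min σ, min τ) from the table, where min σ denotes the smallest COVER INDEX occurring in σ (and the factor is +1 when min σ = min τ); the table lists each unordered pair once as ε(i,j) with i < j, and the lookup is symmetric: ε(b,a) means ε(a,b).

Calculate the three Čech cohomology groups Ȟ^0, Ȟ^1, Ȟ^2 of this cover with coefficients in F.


intersection data:
  V12={q15,q23,q28} V13={q8,q19,q23} V14={q18,q19,q20,q27,q33} V15={q7,q30,q33} V16={q2,q7,q15} V23={q9,q14,q23} V24={q17,q22,q34} V25={q5,q14,q34} V26={q11,q15,q17} V34={q10,q19,q24} V35={q14,q26,q31} V36={q12,q24,q31} V45={q3,q33,q34} V46={q16,q17,q24} V56={q7,q21,q31}
  V123={q23} V126={q15} V134={q19} V145={q33} V156={q7} V235={q14} V245={q34} V246={q17} V346={q24} V356={q31}
C dims 6,15,10; δ0: rk 5, SNF 1^5; δ1: rk 10, SNF 1^9·2
Ȟ^0 = (6 − 5) − 0 = 1, so Ȟ^0 ≅ Z
Ȟ^1 = (15 − 10) − 5 = 0, so Ȟ^1 ≅ 0
Ȟ^2 = (10 − 0) − 10 = 0 plus torsion [2], so Ȟ^2 ≅ Z/2

Ȟ^0 ≅ Z; Ȟ^1 ≅ 0; Ȟ^2 ≅ Z/2


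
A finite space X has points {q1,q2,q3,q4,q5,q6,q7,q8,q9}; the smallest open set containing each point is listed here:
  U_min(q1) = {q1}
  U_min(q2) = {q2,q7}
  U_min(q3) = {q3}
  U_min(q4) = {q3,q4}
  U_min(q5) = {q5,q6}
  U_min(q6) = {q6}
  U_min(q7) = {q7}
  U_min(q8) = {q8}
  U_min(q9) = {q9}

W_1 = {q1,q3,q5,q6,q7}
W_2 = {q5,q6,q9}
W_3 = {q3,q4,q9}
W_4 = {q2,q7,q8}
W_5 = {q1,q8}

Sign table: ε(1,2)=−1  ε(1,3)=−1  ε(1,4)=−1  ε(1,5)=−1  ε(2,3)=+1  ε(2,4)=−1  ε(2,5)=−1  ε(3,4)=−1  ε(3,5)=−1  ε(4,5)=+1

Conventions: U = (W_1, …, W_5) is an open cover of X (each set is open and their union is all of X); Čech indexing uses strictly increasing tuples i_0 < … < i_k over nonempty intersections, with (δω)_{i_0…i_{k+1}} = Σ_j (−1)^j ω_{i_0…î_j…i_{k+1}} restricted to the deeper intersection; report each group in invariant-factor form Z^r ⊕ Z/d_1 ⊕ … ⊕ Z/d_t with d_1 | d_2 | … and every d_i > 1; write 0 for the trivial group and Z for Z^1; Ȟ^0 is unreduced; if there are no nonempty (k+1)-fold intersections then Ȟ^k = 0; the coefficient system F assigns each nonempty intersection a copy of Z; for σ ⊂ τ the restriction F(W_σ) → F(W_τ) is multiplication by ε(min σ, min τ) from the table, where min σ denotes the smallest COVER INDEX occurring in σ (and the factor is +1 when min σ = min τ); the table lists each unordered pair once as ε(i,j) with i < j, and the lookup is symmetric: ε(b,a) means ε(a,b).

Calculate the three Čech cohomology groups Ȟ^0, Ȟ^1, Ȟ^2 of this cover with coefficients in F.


intersection data:
  W12={q5,q6} W13={q3} W14={q7} W15={q1} W23={q9} W45={q8}
C dims 5,6; δ0: rk 4, SNF 1^4
Ȟ^0 = (5 − 4) − 0 = 1, so Ȟ^0 ≅ Z
Ȟ^1 = (6 − 0) − 4 = 2, so Ȟ^1 ≅ Z^2
Ȟ^2 = (0 − 0) − 0 = 0, so Ȟ^2 ≅ 0

Ȟ^0 ≅ Z, Ȟ^1 ≅ Z^2 and Ȟ^2 ≅ 0


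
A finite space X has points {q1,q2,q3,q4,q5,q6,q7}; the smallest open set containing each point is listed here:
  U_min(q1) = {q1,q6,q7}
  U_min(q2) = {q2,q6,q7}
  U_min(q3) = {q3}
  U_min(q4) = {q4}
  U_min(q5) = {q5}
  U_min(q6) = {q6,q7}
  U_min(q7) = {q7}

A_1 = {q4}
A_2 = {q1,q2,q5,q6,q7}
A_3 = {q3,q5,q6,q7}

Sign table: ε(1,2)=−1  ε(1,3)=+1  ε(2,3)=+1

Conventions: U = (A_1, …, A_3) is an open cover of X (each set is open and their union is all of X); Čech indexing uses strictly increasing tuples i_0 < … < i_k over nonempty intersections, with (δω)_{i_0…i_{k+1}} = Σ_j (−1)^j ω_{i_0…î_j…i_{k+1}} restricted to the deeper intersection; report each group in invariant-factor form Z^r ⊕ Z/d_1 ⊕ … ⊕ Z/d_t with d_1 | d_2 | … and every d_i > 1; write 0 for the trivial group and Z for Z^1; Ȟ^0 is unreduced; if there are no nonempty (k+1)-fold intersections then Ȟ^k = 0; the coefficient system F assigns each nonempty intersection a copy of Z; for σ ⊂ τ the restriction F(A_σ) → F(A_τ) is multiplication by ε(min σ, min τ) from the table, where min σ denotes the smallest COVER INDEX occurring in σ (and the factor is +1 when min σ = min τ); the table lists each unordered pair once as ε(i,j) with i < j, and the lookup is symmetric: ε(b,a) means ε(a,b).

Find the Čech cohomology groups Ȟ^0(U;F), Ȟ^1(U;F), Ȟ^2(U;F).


intersection data:
  A23={q5,q6,q7}
C dims 3,1; δ0: rk 1, SNF 1^1
Ȟ^0 = (3 − 1) − 0 = 2, so Ȟ^0 ≅ Z^2
Ȟ^1 = (1 − 0) − 1 = 0, so Ȟ^1 ≅ 0
Ȟ^2 = (0 − 0) − 0 = 0, so Ȟ^2 ≅ 0

Ȟ^0(U;F) ≅ Z^2,  Ȟ^1(U;F) ≅ 0,  Ȟ^2(U;F) ≅ 0


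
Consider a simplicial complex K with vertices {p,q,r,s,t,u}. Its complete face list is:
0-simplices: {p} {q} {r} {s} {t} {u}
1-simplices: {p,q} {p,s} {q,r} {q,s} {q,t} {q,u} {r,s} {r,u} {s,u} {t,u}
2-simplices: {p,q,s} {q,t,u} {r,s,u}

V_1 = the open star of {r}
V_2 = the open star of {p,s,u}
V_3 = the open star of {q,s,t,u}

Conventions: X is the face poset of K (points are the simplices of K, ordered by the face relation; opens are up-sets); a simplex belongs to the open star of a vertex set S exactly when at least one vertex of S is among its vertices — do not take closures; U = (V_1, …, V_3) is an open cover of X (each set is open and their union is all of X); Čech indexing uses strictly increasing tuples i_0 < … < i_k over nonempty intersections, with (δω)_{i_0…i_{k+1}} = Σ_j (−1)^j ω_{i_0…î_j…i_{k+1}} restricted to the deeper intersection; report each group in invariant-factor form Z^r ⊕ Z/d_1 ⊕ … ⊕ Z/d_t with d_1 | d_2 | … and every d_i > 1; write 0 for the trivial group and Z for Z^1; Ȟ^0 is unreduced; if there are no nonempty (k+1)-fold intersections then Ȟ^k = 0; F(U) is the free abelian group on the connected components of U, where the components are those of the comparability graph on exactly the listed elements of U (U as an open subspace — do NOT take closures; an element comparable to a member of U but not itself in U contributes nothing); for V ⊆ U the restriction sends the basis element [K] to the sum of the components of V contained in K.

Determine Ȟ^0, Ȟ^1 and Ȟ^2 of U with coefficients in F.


Ȟ^0(U;F) ≅ Z, Ȟ^1(U;F) ≅ Z, Ȟ^2(U;F) ≅ 0

intersection data:
  V1={{r},{q,r},{r,s},{r,u},{r,s,u}} V2={{p},{s},{u},{p,q},{p,s},{q,s},{q,u},{r,s},{r,u},{s,u},{t,u},{p,q,s},{q,t,u},{r,s,u}} V3={{q},{s},{t},{u},{p,q},{p,s},{q,r},{q,s},{q,t},{q,u},{r,s},{r,u},{s,u},{t,u},{p,q,s},{q,t,u},{r,s,u}}
  V12={{r,s},{r,u},{r,s,u}} V13={{q,r},{r,s},{r,u},{r,s,u}} V23={{s},{u},{p,q},{p,s},{q,s},{q,u},{r,s},{r,u},{s,u},{t,u},{p,q,s},{q,t,u},{r,s,u}}
  V123={{r,s},{r,u},{r,s,u}}
components per intersection:
  V1: {{r},{q,r},{r,s},{r,u},{r,s,u}}
  V2: {{p},{s},{u},{p,q},{p,s},{q,s},{q,u},{r,s},{r,u},{s,u},{t,u},{p,q,s},{q,t,u},{r,s,u}}
  V3: {{q},{s},{t},{u},{p,q},{p,s},{q,r},{q,s},{q,t},{q,u},{r,s},{r,u},{s,u},{t,u},{p,q,s},{q,t,u},{r,s,u}}
  V12: {{r,s},{r,u},{r,s,u}}
  V13: {{q,r}} {{r,s},{r,u},{r,s,u}}
  V23: {{s},{u},{p,q},{p,s},{q,s},{q,u},{r,s},{r,u},{s,u},{t,u},{p,q,s},{q,t,u},{r,s,u}}
  V123: {{r,s},{r,u},{r,s,u}}
C dims 3,4,1; δ0: rk 2, SNF 1^2; δ1: rk 1, SNF 1^1
Ȟ^0 = (3 − 2) − 0 = 1, so Ȟ^0 ≅ Z
Ȟ^1 = (4 − 1) − 2 = 1, so Ȟ^1 ≅ Z
Ȟ^2 = (1 − 0) − 1 = 0, so Ȟ^2 ≅ 0


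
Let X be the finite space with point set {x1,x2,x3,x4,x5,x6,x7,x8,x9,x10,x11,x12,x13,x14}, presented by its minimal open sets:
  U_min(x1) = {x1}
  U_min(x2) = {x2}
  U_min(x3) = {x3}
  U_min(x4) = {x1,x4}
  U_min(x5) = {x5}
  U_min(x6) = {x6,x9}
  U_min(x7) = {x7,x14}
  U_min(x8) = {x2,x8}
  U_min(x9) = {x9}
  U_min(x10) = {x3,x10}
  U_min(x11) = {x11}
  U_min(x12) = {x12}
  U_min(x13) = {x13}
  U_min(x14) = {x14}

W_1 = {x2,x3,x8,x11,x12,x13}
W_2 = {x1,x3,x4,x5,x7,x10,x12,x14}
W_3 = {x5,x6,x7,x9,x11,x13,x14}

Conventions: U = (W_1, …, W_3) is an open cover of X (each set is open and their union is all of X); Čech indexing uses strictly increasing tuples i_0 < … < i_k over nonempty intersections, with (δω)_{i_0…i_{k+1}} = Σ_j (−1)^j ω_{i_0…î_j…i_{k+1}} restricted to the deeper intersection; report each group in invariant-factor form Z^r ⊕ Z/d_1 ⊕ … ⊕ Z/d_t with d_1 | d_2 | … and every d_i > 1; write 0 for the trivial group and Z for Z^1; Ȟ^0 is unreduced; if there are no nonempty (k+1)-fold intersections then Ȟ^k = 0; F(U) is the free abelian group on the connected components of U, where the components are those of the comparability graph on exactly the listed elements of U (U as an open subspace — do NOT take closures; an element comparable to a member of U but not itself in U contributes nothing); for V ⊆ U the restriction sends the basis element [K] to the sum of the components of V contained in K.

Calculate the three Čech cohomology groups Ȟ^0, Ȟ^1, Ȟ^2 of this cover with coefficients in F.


nerve simplices:
  W12={x3,x12} W13={x11,x13} W23={x5,x7,x14}
components per intersection:
  W1: {x2,x8} {x3} {x11} {x12} {x13}
  W2: {x1,x4} {x3,x10} {x5} {x7,x14} {x12}
  W3: {x5} {x6,x9} {x7,x14} {x11} {x13}
  W12: {x3} {x12}
  W13: {x11} {x13}
  W23: {x5} {x7,x14}
C dims 15,6; δ0: rk 6, SNF 1^6
degree 0: 15−6−0 = 9 → Ȟ^0 ≅ Z^9
degree 1: 6−0−6 = 0 → Ȟ^1 ≅ 0
degree 2: 0−0−0 = 0 → Ȟ^2 ≅ 0

Ȟ^0(U;F) ≅ Z^9; Ȟ^1(U;F) ≅ 0; Ȟ^2(U;F) ≅ 0
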